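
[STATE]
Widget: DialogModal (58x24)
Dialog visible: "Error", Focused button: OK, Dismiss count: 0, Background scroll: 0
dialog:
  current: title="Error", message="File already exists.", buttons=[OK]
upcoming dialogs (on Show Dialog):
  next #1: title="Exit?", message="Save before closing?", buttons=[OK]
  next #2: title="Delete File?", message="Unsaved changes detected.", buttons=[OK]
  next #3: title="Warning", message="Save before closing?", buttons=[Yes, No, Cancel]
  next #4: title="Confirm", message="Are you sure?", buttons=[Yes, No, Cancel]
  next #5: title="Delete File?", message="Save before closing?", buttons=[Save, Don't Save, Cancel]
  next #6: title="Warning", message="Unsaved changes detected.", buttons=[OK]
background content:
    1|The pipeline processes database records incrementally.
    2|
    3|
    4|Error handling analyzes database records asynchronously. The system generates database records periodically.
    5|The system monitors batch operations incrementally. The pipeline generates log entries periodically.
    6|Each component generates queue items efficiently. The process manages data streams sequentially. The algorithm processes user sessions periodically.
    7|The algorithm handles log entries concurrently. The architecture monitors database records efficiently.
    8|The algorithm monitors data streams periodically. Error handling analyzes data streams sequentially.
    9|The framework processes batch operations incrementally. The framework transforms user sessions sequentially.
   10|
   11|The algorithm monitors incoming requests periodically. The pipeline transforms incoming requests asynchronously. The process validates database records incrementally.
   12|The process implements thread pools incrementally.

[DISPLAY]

The pipeline processes database records incrementally.    
                                                          
                                                          
Error handling analyzes database records asynchronously. T
The system monitors batch operations incrementally. The pi
Each component generates queue items efficiently. The proc
The algorithm handles log entries concurrently. The archit
The algorithm monitors data streams periodically. Error ha
The framework processes batch operations incrementally. Th
                 ┌──────────────────────┐                 
The algorithm mon│        Error         │periodically. The
The process imple│ File already exists. │mentally.        
                 │         [OK]         │                 
                 └──────────────────────┘                 
                                                          
                                                          
                                                          
                                                          
                                                          
                                                          
                                                          
                                                          
                                                          
                                                          


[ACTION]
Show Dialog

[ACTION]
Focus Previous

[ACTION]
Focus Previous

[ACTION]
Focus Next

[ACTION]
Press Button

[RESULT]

The pipeline processes database records incrementally.    
                                                          
                                                          
Error handling analyzes database records asynchronously. T
The system monitors batch operations incrementally. The pi
Each component generates queue items efficiently. The proc
The algorithm handles log entries concurrently. The archit
The algorithm monitors data streams periodically. Error ha
The framework processes batch operations incrementally. Th
                                                          
The algorithm monitors incoming requests periodically. The
The process implements thread pools incrementally.        
                                                          
                                                          
                                                          
                                                          
                                                          
                                                          
                                                          
                                                          
                                                          
                                                          
                                                          
                                                          


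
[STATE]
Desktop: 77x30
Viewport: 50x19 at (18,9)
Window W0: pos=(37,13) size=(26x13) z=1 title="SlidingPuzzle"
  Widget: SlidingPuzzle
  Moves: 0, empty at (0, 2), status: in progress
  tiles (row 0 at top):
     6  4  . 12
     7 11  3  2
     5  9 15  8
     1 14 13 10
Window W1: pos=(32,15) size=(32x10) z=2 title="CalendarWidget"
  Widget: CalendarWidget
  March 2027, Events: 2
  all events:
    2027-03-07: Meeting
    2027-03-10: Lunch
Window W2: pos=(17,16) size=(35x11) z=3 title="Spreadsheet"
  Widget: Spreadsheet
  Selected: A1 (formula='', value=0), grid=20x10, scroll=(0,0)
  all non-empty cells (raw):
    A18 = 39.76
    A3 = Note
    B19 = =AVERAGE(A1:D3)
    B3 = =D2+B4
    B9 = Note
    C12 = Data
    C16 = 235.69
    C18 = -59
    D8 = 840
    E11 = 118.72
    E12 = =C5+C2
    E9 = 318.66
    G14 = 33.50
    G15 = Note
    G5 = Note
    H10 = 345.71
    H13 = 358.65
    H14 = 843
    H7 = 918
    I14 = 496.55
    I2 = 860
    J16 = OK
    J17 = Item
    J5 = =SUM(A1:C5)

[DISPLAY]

                                                  
                                                  
                                                  
                                                  
                   ┏━━━━━━━━━━━━━━━━━━━━━━━━┓     
                   ┃ SlidingPuzzle          ┃     
              ┏━━━━━━━━━━━━━━━━━━━━━━━━━━━━━━┓    
━━━━━━━━━━━━━━━━━━━━━━━━━━━━━━━━━┓           ┃    
 Spreadsheet                     ┃───────────┨    
─────────────────────────────────┨7          ┃    
A1:                              ┃u          ┃    
       A       B       C       D ┃7*         ┃    
---------------------------------┃14         ┃    
  1      [0]       0       0     ┃1          ┃    
  2        0       0       0     ┃8          ┃    
  3 Note           0       0     ┃━━━━━━━━━━━┛    
  4        0       0       0     ┃━━━━━━━━━━┛     
━━━━━━━━━━━━━━━━━━━━━━━━━━━━━━━━━┛                
                                                  


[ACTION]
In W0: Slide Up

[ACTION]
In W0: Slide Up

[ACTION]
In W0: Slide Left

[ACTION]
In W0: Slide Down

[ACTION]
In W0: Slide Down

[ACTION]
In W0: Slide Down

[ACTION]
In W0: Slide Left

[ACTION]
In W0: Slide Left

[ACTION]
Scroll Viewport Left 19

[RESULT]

                                                  
                                                  
                                                  
                                                  
                                     ┏━━━━━━━━━━━━
                                     ┃ SlidingPuzz
                                ┏━━━━━━━━━━━━━━━━━
                 ┏━━━━━━━━━━━━━━━━━━━━━━━━━━━━━━━━
                 ┃ Spreadsheet                    
                 ┠────────────────────────────────
                 ┃A1:                             
                 ┃       A       B       C       D
                 ┃--------------------------------
                 ┃  1      [0]       0       0    
                 ┃  2        0       0       0    
                 ┃  3 Note           0       0    
                 ┃  4        0       0       0    
                 ┗━━━━━━━━━━━━━━━━━━━━━━━━━━━━━━━━
                                                  


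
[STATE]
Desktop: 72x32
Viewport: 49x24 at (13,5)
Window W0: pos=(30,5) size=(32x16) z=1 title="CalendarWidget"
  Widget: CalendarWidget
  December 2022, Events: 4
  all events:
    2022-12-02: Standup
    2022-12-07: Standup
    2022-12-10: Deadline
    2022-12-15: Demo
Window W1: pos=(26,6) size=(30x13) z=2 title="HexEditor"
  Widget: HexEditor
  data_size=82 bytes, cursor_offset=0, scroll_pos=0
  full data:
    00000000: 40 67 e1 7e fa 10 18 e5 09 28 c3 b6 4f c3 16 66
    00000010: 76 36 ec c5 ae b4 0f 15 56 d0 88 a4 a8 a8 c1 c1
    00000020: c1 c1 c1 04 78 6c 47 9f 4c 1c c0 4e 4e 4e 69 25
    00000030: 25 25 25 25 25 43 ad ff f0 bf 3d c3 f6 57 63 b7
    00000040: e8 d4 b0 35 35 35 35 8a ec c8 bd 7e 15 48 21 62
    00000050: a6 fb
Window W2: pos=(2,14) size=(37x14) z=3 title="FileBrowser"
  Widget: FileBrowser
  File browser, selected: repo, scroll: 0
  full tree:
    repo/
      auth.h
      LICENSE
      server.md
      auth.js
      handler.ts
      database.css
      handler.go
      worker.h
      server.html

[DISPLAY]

                 ┏━━━━━━━━━━━━━━━━━━━━━━━━━━━━━━┓
             ┏━━━━━━━━━━━━━━━━━━━━━━━━━━━━┓     ┃
             ┃ HexEditor                  ┃─────┨
             ┠────────────────────────────┨     ┃
             ┃00000000  40 67 e1 7e fa 10 ┃     ┃
             ┃00000010  76 36 ec c5 ae b4 ┃     ┃
             ┃00000020  c1 c1 c1 04 78 6c ┃     ┃
             ┃00000030  25 25 25 25 25 43 ┃     ┃
             ┃00000040  e8 d4 b0 35 35 35 ┃     ┃
━━━━━━━━━━━━━━━━━━━━━━━━━┓ fb             ┃     ┃
er                       ┃                ┃     ┃
─────────────────────────┨                ┃     ┃
/                        ┃                ┃     ┃
                         ┃━━━━━━━━━━━━━━━━┛     ┃
E                        ┃                      ┃
.md                      ┃━━━━━━━━━━━━━━━━━━━━━━┛
s                        ┃                       
r.ts                     ┃                       
se.css                   ┃                       
r.go                     ┃                       
.h                       ┃                       
.html                    ┃                       
━━━━━━━━━━━━━━━━━━━━━━━━━┛                       
                                                 


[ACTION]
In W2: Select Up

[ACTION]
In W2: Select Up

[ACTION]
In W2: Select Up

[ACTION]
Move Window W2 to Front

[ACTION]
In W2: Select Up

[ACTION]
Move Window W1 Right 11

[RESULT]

                 ┏━━━━━━━━━━━━━━━━━━━━━━━━━━━━━━┓
                 ┃ Calen┏━━━━━━━━━━━━━━━━━━━━━━━━
                 ┠──────┃ HexEditor              
                 ┃      ┠────────────────────────
                 ┃Mo Tu ┃00000000  40 67 e1 7e fa
                 ┃      ┃00000010  76 36 ec c5 ae
                 ┃ 5  6 ┃00000020  c1 c1 c1 04 78
                 ┃12 13 ┃00000030  25 25 25 25 25
                 ┃19 20 ┃00000040  e8 d4 b0 35 35
━━━━━━━━━━━━━━━━━━━━━━━━━┓0000050  a6 fb         
er                       ┃                       
─────────────────────────┨                       
/                        ┃                       
                         ┃━━━━━━━━━━━━━━━━━━━━━━━
E                        ┃                      ┃
.md                      ┃━━━━━━━━━━━━━━━━━━━━━━┛
s                        ┃                       
r.ts                     ┃                       
se.css                   ┃                       
r.go                     ┃                       
.h                       ┃                       
.html                    ┃                       
━━━━━━━━━━━━━━━━━━━━━━━━━┛                       
                                                 


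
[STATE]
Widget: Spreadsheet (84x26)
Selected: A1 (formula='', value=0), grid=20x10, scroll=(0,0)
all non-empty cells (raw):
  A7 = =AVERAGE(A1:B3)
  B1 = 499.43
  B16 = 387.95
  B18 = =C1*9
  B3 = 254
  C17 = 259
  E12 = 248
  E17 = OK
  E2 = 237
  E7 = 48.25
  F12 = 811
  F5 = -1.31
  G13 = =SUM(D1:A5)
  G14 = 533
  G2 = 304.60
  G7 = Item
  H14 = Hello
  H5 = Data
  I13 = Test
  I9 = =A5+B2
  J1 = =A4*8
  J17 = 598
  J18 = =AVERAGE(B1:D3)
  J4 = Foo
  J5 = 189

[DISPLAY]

A1:                                                                                 
       A       B       C       D       E       F       G       H       I       J    
------------------------------------------------------------------------------------
  1      [0]  499.43       0       0       0       0       0       0       0       0
  2        0       0       0       0     237       0  304.60       0       0       0
  3        0     254       0       0       0       0       0       0       0       0
  4        0       0       0       0       0       0       0       0       0Foo     
  5        0       0       0       0       0   -1.31       0Data           0     189
  6        0       0       0       0       0       0       0       0       0       0
  7   125.57       0       0       0   48.25       0Item           0       0       0
  8        0       0       0       0       0       0       0       0       0       0
  9        0       0       0       0       0       0       0       0       0       0
 10        0       0       0       0       0       0       0       0       0       0
 11        0       0       0       0       0       0       0       0       0       0
 12        0       0       0       0     248     811       0       0       0       0
 13        0       0       0       0       0       0  753.43       0Test           0
 14        0       0       0       0       0       0     533Hello          0       0
 15        0       0       0       0       0       0       0       0       0       0
 16        0  387.95       0       0       0       0       0       0       0       0
 17        0       0     259       0OK             0       0       0       0     598
 18        0       0       0       0       0       0       0       0       0   83.71
 19        0       0       0       0       0       0       0       0       0       0
 20        0       0       0       0       0       0       0       0       0       0
                                                                                    
                                                                                    
                                                                                    


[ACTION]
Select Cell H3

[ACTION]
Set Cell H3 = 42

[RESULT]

H3: 42                                                                              
       A       B       C       D       E       F       G       H       I       J    
------------------------------------------------------------------------------------
  1        0  499.43       0       0       0       0       0       0       0       0
  2        0       0       0       0     237       0  304.60       0       0       0
  3        0     254       0       0       0       0       0    [42]       0       0
  4        0       0       0       0       0       0       0       0       0Foo     
  5        0       0       0       0       0   -1.31       0Data           0     189
  6        0       0       0       0       0       0       0       0       0       0
  7   125.57       0       0       0   48.25       0Item           0       0       0
  8        0       0       0       0       0       0       0       0       0       0
  9        0       0       0       0       0       0       0       0       0       0
 10        0       0       0       0       0       0       0       0       0       0
 11        0       0       0       0       0       0       0       0       0       0
 12        0       0       0       0     248     811       0       0       0       0
 13        0       0       0       0       0       0  753.43       0Test           0
 14        0       0       0       0       0       0     533Hello          0       0
 15        0       0       0       0       0       0       0       0       0       0
 16        0  387.95       0       0       0       0       0       0       0       0
 17        0       0     259       0OK             0       0       0       0     598
 18        0       0       0       0       0       0       0       0       0   83.71
 19        0       0       0       0       0       0       0       0       0       0
 20        0       0       0       0       0       0       0       0       0       0
                                                                                    
                                                                                    
                                                                                    


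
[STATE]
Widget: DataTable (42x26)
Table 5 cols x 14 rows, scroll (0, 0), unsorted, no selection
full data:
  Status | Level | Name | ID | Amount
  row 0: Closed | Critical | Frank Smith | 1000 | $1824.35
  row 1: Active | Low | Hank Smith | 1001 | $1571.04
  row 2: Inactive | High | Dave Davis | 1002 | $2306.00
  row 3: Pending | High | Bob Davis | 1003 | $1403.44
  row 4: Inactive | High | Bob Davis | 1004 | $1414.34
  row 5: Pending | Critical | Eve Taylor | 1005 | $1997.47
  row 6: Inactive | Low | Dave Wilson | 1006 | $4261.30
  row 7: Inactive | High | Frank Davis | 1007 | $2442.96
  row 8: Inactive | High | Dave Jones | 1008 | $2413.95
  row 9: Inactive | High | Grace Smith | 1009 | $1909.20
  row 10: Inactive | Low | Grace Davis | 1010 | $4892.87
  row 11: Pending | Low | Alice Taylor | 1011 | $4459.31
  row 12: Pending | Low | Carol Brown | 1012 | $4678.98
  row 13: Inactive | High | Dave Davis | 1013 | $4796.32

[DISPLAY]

Status  │Level   │Name        │ID  │Amount
────────┼────────┼────────────┼────┼──────
Closed  │Critical│Frank Smith │1000│$1824.
Active  │Low     │Hank Smith  │1001│$1571.
Inactive│High    │Dave Davis  │1002│$2306.
Pending │High    │Bob Davis   │1003│$1403.
Inactive│High    │Bob Davis   │1004│$1414.
Pending │Critical│Eve Taylor  │1005│$1997.
Inactive│Low     │Dave Wilson │1006│$4261.
Inactive│High    │Frank Davis │1007│$2442.
Inactive│High    │Dave Jones  │1008│$2413.
Inactive│High    │Grace Smith │1009│$1909.
Inactive│Low     │Grace Davis │1010│$4892.
Pending │Low     │Alice Taylor│1011│$4459.
Pending │Low     │Carol Brown │1012│$4678.
Inactive│High    │Dave Davis  │1013│$4796.
                                          
                                          
                                          
                                          
                                          
                                          
                                          
                                          
                                          
                                          


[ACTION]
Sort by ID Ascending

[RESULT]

Status  │Level   │Name        │ID ▲│Amount
────────┼────────┼────────────┼────┼──────
Closed  │Critical│Frank Smith │1000│$1824.
Active  │Low     │Hank Smith  │1001│$1571.
Inactive│High    │Dave Davis  │1002│$2306.
Pending │High    │Bob Davis   │1003│$1403.
Inactive│High    │Bob Davis   │1004│$1414.
Pending │Critical│Eve Taylor  │1005│$1997.
Inactive│Low     │Dave Wilson │1006│$4261.
Inactive│High    │Frank Davis │1007│$2442.
Inactive│High    │Dave Jones  │1008│$2413.
Inactive│High    │Grace Smith │1009│$1909.
Inactive│Low     │Grace Davis │1010│$4892.
Pending │Low     │Alice Taylor│1011│$4459.
Pending │Low     │Carol Brown │1012│$4678.
Inactive│High    │Dave Davis  │1013│$4796.
                                          
                                          
                                          
                                          
                                          
                                          
                                          
                                          
                                          
                                          


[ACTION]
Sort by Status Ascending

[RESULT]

Status ▲│Level   │Name        │ID  │Amount
────────┼────────┼────────────┼────┼──────
Active  │Low     │Hank Smith  │1001│$1571.
Closed  │Critical│Frank Smith │1000│$1824.
Inactive│High    │Dave Davis  │1002│$2306.
Inactive│High    │Bob Davis   │1004│$1414.
Inactive│Low     │Dave Wilson │1006│$4261.
Inactive│High    │Frank Davis │1007│$2442.
Inactive│High    │Dave Jones  │1008│$2413.
Inactive│High    │Grace Smith │1009│$1909.
Inactive│Low     │Grace Davis │1010│$4892.
Inactive│High    │Dave Davis  │1013│$4796.
Pending │High    │Bob Davis   │1003│$1403.
Pending │Critical│Eve Taylor  │1005│$1997.
Pending │Low     │Alice Taylor│1011│$4459.
Pending │Low     │Carol Brown │1012│$4678.
                                          
                                          
                                          
                                          
                                          
                                          
                                          
                                          
                                          
                                          


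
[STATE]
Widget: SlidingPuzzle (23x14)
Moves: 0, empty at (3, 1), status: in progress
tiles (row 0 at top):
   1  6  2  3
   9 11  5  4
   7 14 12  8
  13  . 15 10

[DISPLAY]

┌────┬────┬────┬────┐  
│  1 │  6 │  2 │  3 │  
├────┼────┼────┼────┤  
│  9 │ 11 │  5 │  4 │  
├────┼────┼────┼────┤  
│  7 │ 14 │ 12 │  8 │  
├────┼────┼────┼────┤  
│ 13 │    │ 15 │ 10 │  
└────┴────┴────┴────┘  
Moves: 0               
                       
                       
                       
                       


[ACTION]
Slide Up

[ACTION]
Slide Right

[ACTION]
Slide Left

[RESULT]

┌────┬────┬────┬────┐  
│  1 │  6 │  2 │  3 │  
├────┼────┼────┼────┤  
│  9 │ 11 │  5 │  4 │  
├────┼────┼────┼────┤  
│  7 │ 14 │ 12 │  8 │  
├────┼────┼────┼────┤  
│ 13 │    │ 15 │ 10 │  
└────┴────┴────┴────┘  
Moves: 2               
                       
                       
                       
                       


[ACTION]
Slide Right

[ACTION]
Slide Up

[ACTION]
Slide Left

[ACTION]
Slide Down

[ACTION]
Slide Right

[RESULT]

┌────┬────┬────┬────┐  
│  1 │  6 │  2 │  3 │  
├────┼────┼────┼────┤  
│  9 │ 11 │  5 │  4 │  
├────┼────┼────┼────┤  
│    │  7 │ 12 │  8 │  
├────┼────┼────┼────┤  
│ 13 │ 14 │ 15 │ 10 │  
└────┴────┴────┴────┘  
Moves: 6               
                       
                       
                       
                       


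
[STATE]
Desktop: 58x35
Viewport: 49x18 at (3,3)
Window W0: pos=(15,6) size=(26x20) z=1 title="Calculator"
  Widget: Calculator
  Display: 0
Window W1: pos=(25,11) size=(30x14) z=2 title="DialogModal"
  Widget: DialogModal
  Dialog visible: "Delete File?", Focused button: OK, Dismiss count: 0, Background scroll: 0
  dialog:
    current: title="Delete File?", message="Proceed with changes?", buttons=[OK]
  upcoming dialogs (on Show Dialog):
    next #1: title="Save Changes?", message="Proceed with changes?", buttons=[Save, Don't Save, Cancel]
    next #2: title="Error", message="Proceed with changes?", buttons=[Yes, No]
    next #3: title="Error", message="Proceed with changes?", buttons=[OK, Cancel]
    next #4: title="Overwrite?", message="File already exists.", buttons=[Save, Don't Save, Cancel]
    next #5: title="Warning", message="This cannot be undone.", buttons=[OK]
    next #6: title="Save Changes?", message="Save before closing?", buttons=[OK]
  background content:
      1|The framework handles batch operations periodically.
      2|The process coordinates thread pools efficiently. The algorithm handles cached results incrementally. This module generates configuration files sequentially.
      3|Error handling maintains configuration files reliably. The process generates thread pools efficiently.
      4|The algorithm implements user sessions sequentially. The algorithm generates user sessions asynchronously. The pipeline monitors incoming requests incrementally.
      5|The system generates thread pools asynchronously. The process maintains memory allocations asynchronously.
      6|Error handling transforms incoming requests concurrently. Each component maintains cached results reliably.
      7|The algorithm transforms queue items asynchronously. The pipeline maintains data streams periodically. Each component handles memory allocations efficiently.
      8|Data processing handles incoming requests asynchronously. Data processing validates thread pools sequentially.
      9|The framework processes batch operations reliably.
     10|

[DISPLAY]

                                                 
                                                 
                                                 
            ┏━━━━━━━━━━━━━━━━━━━━━━━━┓           
            ┃ Calculator             ┃           
            ┠────────────────────────┨           
            ┃                       0┃           
            ┃┌───┬───┬───┬───┐       ┃           
            ┃│ 7 │ 8 │┏━━━━━━━━━━━━━━━━━━━━━━━━━━
            ┃├───┼───┼┃ DialogModal              
            ┃│ 4 │ 5 │┠──────────────────────────
            ┃├───┼───┼┃The framework handles batc
            ┃│ 1 │ 2 │┃The process coordinates th
            ┃├───┼───┼┃Er┌──────────────────────┐
            ┃│ 0 │ . │┃Th│     Delete File?     │
            ┃├───┼───┼┃Th│Proceed with changes? │
            ┃│ C │ MC│┃Er│         [OK]         │
            ┃└───┴───┴┃Th└──────────────────────┘


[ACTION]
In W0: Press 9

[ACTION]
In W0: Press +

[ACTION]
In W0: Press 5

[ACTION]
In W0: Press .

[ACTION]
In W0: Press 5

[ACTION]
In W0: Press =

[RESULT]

                                                 
                                                 
                                                 
            ┏━━━━━━━━━━━━━━━━━━━━━━━━┓           
            ┃ Calculator             ┃           
            ┠────────────────────────┨           
            ┃                    14.5┃           
            ┃┌───┬───┬───┬───┐       ┃           
            ┃│ 7 │ 8 │┏━━━━━━━━━━━━━━━━━━━━━━━━━━
            ┃├───┼───┼┃ DialogModal              
            ┃│ 4 │ 5 │┠──────────────────────────
            ┃├───┼───┼┃The framework handles batc
            ┃│ 1 │ 2 │┃The process coordinates th
            ┃├───┼───┼┃Er┌──────────────────────┐
            ┃│ 0 │ . │┃Th│     Delete File?     │
            ┃├───┼───┼┃Th│Proceed with changes? │
            ┃│ C │ MC│┃Er│         [OK]         │
            ┃└───┴───┴┃Th└──────────────────────┘


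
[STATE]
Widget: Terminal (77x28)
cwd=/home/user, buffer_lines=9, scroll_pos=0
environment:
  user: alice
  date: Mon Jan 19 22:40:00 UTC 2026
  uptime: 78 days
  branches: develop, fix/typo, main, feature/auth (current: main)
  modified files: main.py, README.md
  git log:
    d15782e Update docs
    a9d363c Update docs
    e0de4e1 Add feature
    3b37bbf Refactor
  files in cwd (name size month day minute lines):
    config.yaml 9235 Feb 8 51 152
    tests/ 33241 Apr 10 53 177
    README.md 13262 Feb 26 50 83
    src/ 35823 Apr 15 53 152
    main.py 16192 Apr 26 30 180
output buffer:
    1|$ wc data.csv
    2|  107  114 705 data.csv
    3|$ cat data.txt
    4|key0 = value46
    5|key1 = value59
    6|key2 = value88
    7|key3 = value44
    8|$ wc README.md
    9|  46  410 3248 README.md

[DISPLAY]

$ wc data.csv                                                                
  107  114 705 data.csv                                                      
$ cat data.txt                                                               
key0 = value46                                                               
key1 = value59                                                               
key2 = value88                                                               
key3 = value44                                                               
$ wc README.md                                                               
  46  410 3248 README.md                                                     
$ █                                                                          
                                                                             
                                                                             
                                                                             
                                                                             
                                                                             
                                                                             
                                                                             
                                                                             
                                                                             
                                                                             
                                                                             
                                                                             
                                                                             
                                                                             
                                                                             
                                                                             
                                                                             
                                                                             


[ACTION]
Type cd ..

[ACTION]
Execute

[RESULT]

$ wc data.csv                                                                
  107  114 705 data.csv                                                      
$ cat data.txt                                                               
key0 = value46                                                               
key1 = value59                                                               
key2 = value88                                                               
key3 = value44                                                               
$ wc README.md                                                               
  46  410 3248 README.md                                                     
$ cd ..                                                                      
                                                                             
$ █                                                                          
                                                                             
                                                                             
                                                                             
                                                                             
                                                                             
                                                                             
                                                                             
                                                                             
                                                                             
                                                                             
                                                                             
                                                                             
                                                                             
                                                                             
                                                                             
                                                                             


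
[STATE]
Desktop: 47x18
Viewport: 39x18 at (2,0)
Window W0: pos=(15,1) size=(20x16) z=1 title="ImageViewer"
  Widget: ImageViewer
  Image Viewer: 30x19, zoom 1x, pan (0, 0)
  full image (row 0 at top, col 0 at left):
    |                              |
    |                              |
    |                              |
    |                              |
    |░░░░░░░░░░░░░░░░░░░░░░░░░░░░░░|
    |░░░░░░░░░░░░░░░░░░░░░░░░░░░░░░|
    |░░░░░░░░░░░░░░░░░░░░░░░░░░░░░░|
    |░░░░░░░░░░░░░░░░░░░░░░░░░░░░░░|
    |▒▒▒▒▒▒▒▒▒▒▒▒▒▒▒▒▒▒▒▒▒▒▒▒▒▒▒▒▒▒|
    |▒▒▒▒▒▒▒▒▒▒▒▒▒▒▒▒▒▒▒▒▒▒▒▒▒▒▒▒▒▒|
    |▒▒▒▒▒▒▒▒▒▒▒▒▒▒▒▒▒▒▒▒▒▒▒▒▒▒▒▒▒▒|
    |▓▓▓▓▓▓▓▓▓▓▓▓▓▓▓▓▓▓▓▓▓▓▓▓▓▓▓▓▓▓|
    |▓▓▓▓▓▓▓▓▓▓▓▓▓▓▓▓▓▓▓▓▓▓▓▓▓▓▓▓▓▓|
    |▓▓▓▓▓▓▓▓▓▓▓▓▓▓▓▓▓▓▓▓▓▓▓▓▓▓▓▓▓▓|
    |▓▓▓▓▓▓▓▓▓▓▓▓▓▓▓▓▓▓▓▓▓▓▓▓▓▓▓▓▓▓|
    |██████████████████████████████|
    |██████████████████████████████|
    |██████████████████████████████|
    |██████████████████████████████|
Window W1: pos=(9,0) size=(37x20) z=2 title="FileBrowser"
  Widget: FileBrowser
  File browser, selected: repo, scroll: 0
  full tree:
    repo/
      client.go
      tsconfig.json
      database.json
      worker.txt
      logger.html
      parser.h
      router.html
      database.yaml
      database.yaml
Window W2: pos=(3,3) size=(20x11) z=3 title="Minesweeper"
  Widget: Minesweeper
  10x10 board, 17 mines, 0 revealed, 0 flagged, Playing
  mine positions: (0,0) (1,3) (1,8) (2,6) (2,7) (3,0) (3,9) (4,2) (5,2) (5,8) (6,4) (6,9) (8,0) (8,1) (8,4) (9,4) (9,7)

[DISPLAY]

       ┏━━━━━━━━━━━━━━━━━━━━━━━━━━━━━━━
       ┃ FileBrowser                   
       ┠───────────────────────────────
 ┏━━━━━━━━━━━━━━━━━━┓                  
 ┃ Minesweeper      ┃                  
 ┠──────────────────┨json              
 ┃■■■■■■■■■■        ┃json              
 ┃■■■■■■■■■■        ┃t                 
 ┃■■■■■■■■■■        ┃ml                
 ┃■■■■■■■■■■        ┃                  
 ┃■■■■■■■■■■        ┃ml                
 ┃■■■■■■■■■■        ┃yaml              
 ┃■■■■■■■■■■        ┃yaml              
 ┗━━━━━━━━━━━━━━━━━━┛                  
       ┃                               
       ┃                               
       ┃                               
       ┃                               


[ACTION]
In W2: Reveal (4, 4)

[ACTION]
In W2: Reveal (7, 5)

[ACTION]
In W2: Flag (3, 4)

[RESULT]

       ┏━━━━━━━━━━━━━━━━━━━━━━━━━━━━━━━
       ┃ FileBrowser                   
       ┠───────────────────────────────
 ┏━━━━━━━━━━━━━━━━━━┓                  
 ┃ Minesweeper      ┃                  
 ┠──────────────────┨json              
 ┃■■■■■■■■■■        ┃json              
 ┃■■■■■■■■■■        ┃t                 
 ┃■■■111■■■■        ┃ml                
 ┃■■■1 122■■        ┃                  
 ┃■■■2   1■■        ┃ml                
 ┃■■■311 1■■        ┃yaml              
 ┃■■■■■1 12■        ┃yaml              
 ┗━━━━━━━━━━━━━━━━━━┛                  
       ┃                               
       ┃                               
       ┃                               
       ┃                               


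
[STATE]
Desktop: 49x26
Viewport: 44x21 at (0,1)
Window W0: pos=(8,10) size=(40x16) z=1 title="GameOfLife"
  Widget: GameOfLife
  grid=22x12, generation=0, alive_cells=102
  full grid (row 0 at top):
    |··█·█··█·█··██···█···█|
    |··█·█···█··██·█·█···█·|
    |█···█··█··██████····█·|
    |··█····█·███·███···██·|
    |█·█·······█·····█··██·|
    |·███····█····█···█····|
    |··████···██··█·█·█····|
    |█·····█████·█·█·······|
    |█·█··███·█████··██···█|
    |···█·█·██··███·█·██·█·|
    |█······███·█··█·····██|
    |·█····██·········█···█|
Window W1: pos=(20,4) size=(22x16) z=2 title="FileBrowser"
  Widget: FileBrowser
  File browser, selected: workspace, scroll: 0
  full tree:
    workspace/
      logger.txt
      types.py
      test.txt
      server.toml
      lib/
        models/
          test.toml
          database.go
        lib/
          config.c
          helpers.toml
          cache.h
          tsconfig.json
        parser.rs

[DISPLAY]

                                            
                                            
                                            
                    ┏━━━━━━━━━━━━━━━━━━━━┓  
                    ┃ FileBrowser        ┃  
                    ┠────────────────────┨  
                    ┃> [-] workspace/    ┃  
                    ┃    logger.txt      ┃  
                    ┃    types.py        ┃  
        ┏━━━━━━━━━━━┃    test.txt        ┃━━
        ┃ GameOfLife┃    server.toml     ┃  
        ┠───────────┃    [+] lib/        ┃──
        ┃Gen: 0     ┃                    ┃  
        ┃··█·█··█·█·┃                    ┃  
        ┃··█·█···█··┃                    ┃  
        ┃█···█··█··█┃                    ┃  
        ┃··█····█·██┃                    ┃  
        ┃█·█·······█┃                    ┃  
        ┃·███····█··┗━━━━━━━━━━━━━━━━━━━━┛  
        ┃··████···██··█·█·█····             
        ┃█·····█████·█·█·······             


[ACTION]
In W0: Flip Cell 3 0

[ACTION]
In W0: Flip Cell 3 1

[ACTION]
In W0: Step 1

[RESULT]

                                            
                                            
                                            
                    ┏━━━━━━━━━━━━━━━━━━━━┓  
                    ┃ FileBrowser        ┃  
                    ┠────────────────────┨  
                    ┃> [-] workspace/    ┃  
                    ┃    logger.txt      ┃  
                    ┃    types.py        ┃  
        ┏━━━━━━━━━━━┃    test.txt        ┃━━
        ┃ GameOfLife┃    server.toml     ┃  
        ┠───────────┃    [+] lib/        ┃──
        ┃Gen: 1     ┃                    ┃  
        ┃········█··┃                    ┃  
        ┃·█··██·███·┃                    ┃  
        ┃█·█····█···┃                    ┃  
        ┃█·██····██·┃                    ┃  
        ┃█·······█·█┃                    ┃  
        ┃··········█┗━━━━━━━━━━━━━━━━━━━━┛  
        ┃····███···████··█·····             
        ┃··█···········██·█····             
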